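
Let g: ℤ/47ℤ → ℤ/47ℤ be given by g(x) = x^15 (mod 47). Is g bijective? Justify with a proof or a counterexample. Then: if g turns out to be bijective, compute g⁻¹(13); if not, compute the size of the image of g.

Since 47 is prime, the nonzero elements of ℤ/47ℤ form a cyclic group of order 46.
As gcd(15, 46) = 1, raising to the 15th power is a bijection on this group: if x_1^15 ≡ x_2^15 then (x_1x_2^{−1})^15 = 1, and the only element of order dividing gcd(15, 46) = 1 is 1, so x_1 = x_2.
With g(0) = 0 this makes g injective on all of ℤ/47ℤ, hence bijective (finite equal-size domain and codomain). In particular g is bijective.
Since g is bijective, we find the preimage of 13. The inverse of x ↦ x^15 on (ℤ/47ℤ)^× is x ↦ x^43, because 15·43 = 645 = 14·46 + 1 ≡ 1 (mod 46) and x^{46} = 1 for x ≠ 0 (Fermat). So g⁻¹(13) = 13^43 mod 47.
Repeated squaring mod 47: 13^1 ≡ 13, 13^2 ≡ 13² = 169 ≡ 28, 13^4 ≡ 28² = 784 ≡ 32, 13^8 ≡ 32² = 1024 ≡ 37, 13^16 ≡ 37² = 1369 ≡ 6, 13^32 ≡ 6² = 36. Since 43 = 32 + 8 + 2 + 1, 13^43 ≡ 36·37·28·13: 36·37 = 1332 ≡ 16, then 16·28 = 448 ≡ 25, then 25·13 = 325 ≡ 43. So 13^43 ≡ 43 (mod 47).
Hence g⁻¹(13) = 43.

43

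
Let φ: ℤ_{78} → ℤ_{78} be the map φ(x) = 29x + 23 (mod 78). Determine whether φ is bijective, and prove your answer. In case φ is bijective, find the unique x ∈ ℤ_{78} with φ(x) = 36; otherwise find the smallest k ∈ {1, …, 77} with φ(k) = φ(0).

65

Recall that φ is injective if φ(u) = φ(v) implies u = v.
Suppose φ(u) = φ(v) in ℤ_{78}. Then 29u + 23 ≡ 29v + 23 (mod 78), therefore 29(u − v) ≡ 0 (mod 78).
Since gcd(29, 78) = 1, 29 is invertible modulo 78, so u − v ≡ 0 (mod 78), i.e. u = v.
We now compute 29⁻¹ mod 78 explicitly. Euclid's algorithm: 78 = 2·29 + 20, 29 = 1·20 + 9, 20 = 2·9 + 2, 9 = 4·2 + 1; back-substituting gives 1 = 35·29 − 13·78, so 29⁻¹ ≡ 35 (mod 78).
Then y ↦ 35(y − 23) is a two-sided inverse to φ, so every y ∈ ℤ_{78} has a preimage.
So φ is bijective.
Since φ is bijective, we compute φ⁻¹(36): solve 29x + 23 ≡ 36 (mod 78), i.e. 29x ≡ 13 (mod 78).
Multiplying by 29⁻¹ = 35 gives x ≡ 35·13 = 455 = 5·78 + 65 ≡ 65 (mod 78).
Check: φ(65) = 29·65 + 23 = 1908 = 24·78 + 36 ≡ 36 (mod 78).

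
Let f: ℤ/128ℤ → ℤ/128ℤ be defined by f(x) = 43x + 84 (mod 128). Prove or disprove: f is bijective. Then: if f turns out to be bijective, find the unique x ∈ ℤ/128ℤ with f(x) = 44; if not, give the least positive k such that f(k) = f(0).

By definition, f is injective when f(a) = f(b) forces a = b.
Suppose f(a) = f(b) in ℤ/128ℤ. Then 43a + 84 ≡ 43b + 84 (mod 128), so 43(a − b) ≡ 0 (mod 128).
Since gcd(43, 128) = 1, 43 is invertible modulo 128, therefore a − b ≡ 0 (mod 128), i.e. a = b.
We now compute 43⁻¹ mod 128 explicitly. Euclid's algorithm: 128 = 2·43 + 42, 43 = 1·42 + 1; back-substituting gives 1 = 3·43 − 1·128, so 43⁻¹ ≡ 3 (mod 128).
For any y ∈ ℤ/128ℤ, x = 3(y − 84) mod 128 satisfies f(x) = 43·3(y − 84) + 84 ≡ y (since 43·3 ≡ 1 mod 128). So every y has a preimage.
So f is bijective.
Since f is bijective, we find f⁻¹(44): we need 43x ≡ 44 − 84 ≡ 88 (mod 128). Using 43⁻¹ = 3: x ≡ 3·88 = 264 = 2·128 + 8, so x = 8.
Check: f(8) = 43·8 + 84 = 428 = 3·128 + 44 ≡ 44 (mod 128).

8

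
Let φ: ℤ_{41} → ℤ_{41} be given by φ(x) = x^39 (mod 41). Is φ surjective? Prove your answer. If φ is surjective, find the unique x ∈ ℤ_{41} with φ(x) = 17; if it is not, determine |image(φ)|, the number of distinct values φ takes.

29

Since 41 is prime, the nonzero elements of ℤ_{41} form a cyclic group of order 40.
As gcd(39, 40) = 1, raising to the 39th power is a bijection on this group: if x_1^39 ≡ x_2^39 then (x_1x_2^{−1})^39 = 1, and the only element of order dividing gcd(39, 40) = 1 is 1, so x_1 = x_2.
With φ(0) = 0 this makes φ injective on all of ℤ_{41}, hence bijective (finite equal-size domain and codomain). In particular φ is surjective.
Since φ is surjective, we find the preimage of 17. The inverse of x ↦ x^39 on (ℤ_{41})^× is x ↦ x^39, because 39·39 = 1521 = 38·40 + 1 ≡ 1 (mod 40) and x^{40} = 1 for x ≠ 0 (Fermat). So φ⁻¹(17) = 17^39 mod 41.
Repeated squaring mod 41: 17^1 ≡ 17, 17^2 ≡ 17² = 289 ≡ 2, 17^4 ≡ 2² = 4, 17^8 ≡ 4² = 16, 17^16 ≡ 16² = 256 ≡ 10, 17^32 ≡ 10² = 100 ≡ 18. Since 39 = 32 + 4 + 2 + 1, 17^39 ≡ 18·4·2·17: 18·4 = 72 ≡ 31, then 31·2 = 62 ≡ 21, then 21·17 = 357 ≡ 29. So 17^39 ≡ 29 (mod 41).
Hence φ⁻¹(17) = 29.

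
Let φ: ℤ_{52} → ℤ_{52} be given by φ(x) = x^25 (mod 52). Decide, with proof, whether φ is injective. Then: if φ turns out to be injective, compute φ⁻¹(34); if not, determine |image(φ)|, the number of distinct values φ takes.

39

φ(0) = 0^25 = 0.
φ(26): Repeated squaring mod 52: 26^1 ≡ 26, 26^2 ≡ 26² = 676 ≡ 0, 26^4 ≡ 0² = 0, 26^8 ≡ 0² = 0, 26^16 ≡ 0² = 0. Since 25 = 16 + 8 + 1, 26^25 ≡ 0·0·26: 0·0 = 0, then 0·26 = 0. So 26^25 ≡ 0 (mod 52).
So φ(0) = φ(26) = 0 while 0 ≠ 26, thus φ is not injective.
Since φ is not injective, we determine |image(φ)|. Computing x^25 mod 52 for each x (by repeated squaring, reducing mod 52 at every step), the values φ(0), φ(1), …, φ(51) are: 0, 1, 28, 3, 4, 5, 32, 7, 8, 9, 36, 11, 12, 13, 40, 15, 16, 17, 44, 19, 20, 21, 48, 23, 24, 25, 0, 27, 28, 29, 4, 31, 32, 33, 8, 35, 36, 37, 12, 39, 40, 41, 16, 43, 44, 45, 20, 47, 48, 49, 24, 51.
The distinct values are {0, 1, 3, 4, 5, 7, 8, 9, 11, 12, 13, 15, 16, 17, 19, 20, 21, 23, 24, 25, 27, 28, 29, 31, 32, 33, 35, 36, 37, 39, 40, 41, 43, 44, 45, 47, 48, 49, 51}; there are 39 of them.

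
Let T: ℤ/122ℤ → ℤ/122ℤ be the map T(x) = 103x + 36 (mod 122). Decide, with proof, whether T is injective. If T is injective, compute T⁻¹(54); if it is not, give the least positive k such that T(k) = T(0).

Suppose T(x_1) = T(x_2) in ℤ/122ℤ. Then 103x_1 + 36 ≡ 103x_2 + 36 (mod 122), so 103(x_1 − x_2) ≡ 0 (mod 122).
Since gcd(103, 122) = 1, 103 is invertible modulo 122, therefore x_1 − x_2 ≡ 0 (mod 122), i.e. x_1 = x_2.
So T is injective.
We now compute 103⁻¹ mod 122 explicitly. Euclid's algorithm: 122 = 1·103 + 19, 103 = 5·19 + 8, 19 = 2·8 + 3, 8 = 2·3 + 2, 3 = 1·2 + 1; back-substituting gives 1 = 77·103 − 65·122, so 103⁻¹ ≡ 77 (mod 122).
Since T is injective, we find T⁻¹(54): we need 103x ≡ 54 − 36 ≡ 18 (mod 122). Using 103⁻¹ = 77: x ≡ 77·18 = 1386 = 11·122 + 44, so x = 44.
Check: T(44) = 103·44 + 36 = 4568 = 37·122 + 54 ≡ 54 (mod 122).

44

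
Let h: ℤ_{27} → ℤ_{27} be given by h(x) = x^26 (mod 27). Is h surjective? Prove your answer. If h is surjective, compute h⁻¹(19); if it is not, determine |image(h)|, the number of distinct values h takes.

h(0) = 0^26 = 0.
h(3): Repeated squaring mod 27: 3^1 ≡ 3, 3^2 ≡ 3² = 9, 3^4 ≡ 9² = 81 ≡ 0, 3^8 ≡ 0² = 0, 3^16 ≡ 0² = 0. Since 26 = 16 + 8 + 2, 3^26 ≡ 0·0·9: 0·0 = 0, then 0·9 = 0. So 3^26 ≡ 0 (mod 27).
So h(0) = h(3) = 0 while 0 ≠ 3, thus h is not injective.
A non-injective map from the 27-element set ℤ_{27} to itself takes at most 26 distinct values, so it cannot be surjective. Thus h is not surjective.
Since h is not surjective, we determine |image(h)|. Computing x^26 mod 27 for each x (by repeated squaring, reducing mod 27 at every step), the values h(0), h(1), …, h(26) are: 0, 1, 13, 0, 7, 16, 0, 4, 10, 0, 19, 22, 0, 25, 25, 0, 22, 19, 0, 10, 4, 0, 16, 7, 0, 13, 1.
The distinct values are {0, 1, 4, 7, 10, 13, 16, 19, 22, 25}; there are 10 of them.

10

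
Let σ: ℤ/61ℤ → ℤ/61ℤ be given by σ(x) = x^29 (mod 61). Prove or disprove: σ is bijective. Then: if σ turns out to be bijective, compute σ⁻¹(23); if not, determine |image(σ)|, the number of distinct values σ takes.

Since 61 is prime, the nonzero elements of ℤ/61ℤ form a cyclic group of order 60.
As gcd(29, 60) = 1, raising to the 29th power is a bijection on this group: if x_1^29 ≡ x_2^29 then (x_1x_2^{−1})^29 = 1, and the only element of order dividing gcd(29, 60) = 1 is 1, so x_1 = x_2.
With σ(0) = 0 this makes σ injective on all of ℤ/61ℤ, hence bijective (finite equal-size domain and codomain). In particular σ is bijective.
Since σ is bijective, we find the preimage of 23. The inverse of x ↦ x^29 on (ℤ/61ℤ)^× is x ↦ x^29, because 29·29 = 841 = 14·60 + 1 ≡ 1 (mod 60) and x^{60} = 1 for x ≠ 0 (Fermat). So σ⁻¹(23) = 23^29 mod 61.
Repeated squaring mod 61: 23^1 ≡ 23, 23^2 ≡ 23² = 529 ≡ 41, 23^4 ≡ 41² = 1681 ≡ 34, 23^8 ≡ 34² = 1156 ≡ 58, 23^16 ≡ 58² = 3364 ≡ 9. Since 29 = 16 + 8 + 4 + 1, 23^29 ≡ 9·58·34·23: 9·58 = 522 ≡ 34, then 34·34 = 1156 ≡ 58, then 58·23 = 1334 ≡ 53. So 23^29 ≡ 53 (mod 61).
Hence σ⁻¹(23) = 53.

53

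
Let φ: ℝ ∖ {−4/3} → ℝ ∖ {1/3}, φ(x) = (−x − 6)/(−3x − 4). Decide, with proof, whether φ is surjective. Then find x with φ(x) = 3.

-3/4

For any y ≠ 1/3, solving y(−3x − 4) = −x − 6 for x gives a well-defined x ≠ −4/3. So φ is surjective.
Solving φ(x) = 3: cross-multiplying gives −x − 6 = 3(−3x − 4), which rearranges to 8x = −6, so x = −3/4.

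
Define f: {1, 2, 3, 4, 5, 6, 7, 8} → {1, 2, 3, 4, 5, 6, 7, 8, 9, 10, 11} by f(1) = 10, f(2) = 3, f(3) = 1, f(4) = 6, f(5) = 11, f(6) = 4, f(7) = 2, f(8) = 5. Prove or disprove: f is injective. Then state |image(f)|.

The values f(1), …, f(8) are 10, 3, 1, 6, 11, 4, 2, 5 — all distinct.
So f(a) = f(b) only when a = b, and f is injective.
The image of f is {1, 2, 3, 4, 5, 6, 10, 11}, which has 8 elements.

8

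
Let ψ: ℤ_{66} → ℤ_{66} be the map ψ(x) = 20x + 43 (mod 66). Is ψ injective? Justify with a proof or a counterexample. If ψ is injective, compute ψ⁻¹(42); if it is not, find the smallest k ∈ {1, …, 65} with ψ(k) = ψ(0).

By definition, ψ is injective if ψ(a) = ψ(b) implies a = b.
We have gcd(20, 66) = 2 > 1. Taking a = 0 and b = 33: ψ(0) = 43 and ψ(33) = 20·33 + 43 = 703 ≡ 43 (mod 66).
So ψ(0) = ψ(33) while 0 ≠ 33, thus ψ is not injective.
Since ψ is not injective, we find the least positive k with ψ(k) = ψ(0): this means 20k ≡ 0 (mod 66), i.e. 66 ∣ 20k. Since gcd(20, 66) = 2, dividing through by 2 this holds exactly when 33 ∣ 10k, and as gcd(10, 33) = 1, exactly when 33 ∣ k.
The smallest positive such k is 33.

33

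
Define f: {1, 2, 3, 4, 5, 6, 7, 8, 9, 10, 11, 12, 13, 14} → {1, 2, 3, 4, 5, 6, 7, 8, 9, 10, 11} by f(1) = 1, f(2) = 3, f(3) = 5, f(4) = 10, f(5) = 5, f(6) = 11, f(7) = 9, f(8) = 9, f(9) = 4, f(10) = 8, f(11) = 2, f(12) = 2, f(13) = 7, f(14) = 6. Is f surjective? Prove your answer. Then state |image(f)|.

11

Every element of the codomain has a preimage: 1 = f(1), 2 = f(11), 3 = f(2), 4 = f(9), 5 = f(3), 6 = f(14), 7 = f(13), 8 = f(10), 9 = f(7), 10 = f(4), 11 = f(6).
Hence f is surjective.
The image of f is {1, 2, 3, 4, 5, 6, 7, 8, 9, 10, 11}, which has 11 elements.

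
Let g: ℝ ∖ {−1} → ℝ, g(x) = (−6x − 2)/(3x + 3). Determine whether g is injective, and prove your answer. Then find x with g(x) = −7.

-19/15

Suppose g(a) = g(b). Cross-multiplying: (−6a − 2)(3b + 3) = (−6b − 2)(3a + 3).
Expanding both sides and cancelling the symmetric terms leaves −12·(a − b) = 0. Since −12 ≠ 0, a = b. Therefore g is injective.
Solving g(x) = −7: cross-multiplying gives −6x − 2 = −7(3x + 3), which rearranges to 15x = −19, so x = −19/15.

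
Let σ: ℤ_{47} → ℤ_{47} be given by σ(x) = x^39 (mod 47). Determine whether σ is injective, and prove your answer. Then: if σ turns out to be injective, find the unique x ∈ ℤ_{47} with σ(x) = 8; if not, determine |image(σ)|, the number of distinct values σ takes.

18

Since 47 is prime, the nonzero elements of ℤ_{47} form a cyclic group of order 46.
As gcd(39, 46) = 1, raising to the 39th power is a bijection on this group: if a^39 ≡ b^39 then (ab^{−1})^39 = 1, and the only element of order dividing gcd(39, 46) = 1 is 1, so a = b.
With σ(0) = 0 this makes σ injective on all of ℤ_{47}, hence bijective (finite equal-size domain and codomain). In particular σ is injective.
Since σ is injective, we find the preimage of 8. The inverse of x ↦ x^39 on (ℤ_{47})^× is x ↦ x^13, because 39·13 = 507 = 11·46 + 1 ≡ 1 (mod 46) and x^{46} = 1 for x ≠ 0 (Fermat). So σ⁻¹(8) = 8^13 mod 47.
Repeated squaring mod 47: 8^1 ≡ 8, 8^2 ≡ 8² = 64 ≡ 17, 8^4 ≡ 17² = 289 ≡ 7, 8^8 ≡ 7² = 49 ≡ 2. Since 13 = 8 + 4 + 1, 8^13 ≡ 2·7·8: 2·7 = 14, then 14·8 = 112 ≡ 18. So 8^13 ≡ 18 (mod 47).
Hence σ⁻¹(8) = 18.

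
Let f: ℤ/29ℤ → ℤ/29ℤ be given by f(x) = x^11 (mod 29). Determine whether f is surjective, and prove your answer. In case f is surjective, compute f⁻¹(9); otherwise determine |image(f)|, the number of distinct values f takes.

Since 29 is prime, the nonzero elements of ℤ/29ℤ form a cyclic group of order 28.
As gcd(11, 28) = 1, raising to the 11th power is a bijection on this group: if x_1^11 ≡ x_2^11 then (x_1x_2^{−1})^11 = 1, and the only element of order dividing gcd(11, 28) = 1 is 1, so x_1 = x_2.
With f(0) = 0 this makes f injective on all of ℤ/29ℤ, hence bijective (finite equal-size domain and codomain). In particular f is surjective.
Since f is surjective, we find the preimage of 9. The inverse of x ↦ x^11 on (ℤ/29ℤ)^× is x ↦ x^23, because 11·23 = 253 = 9·28 + 1 ≡ 1 (mod 28) and x^{28} = 1 for x ≠ 0 (Fermat). So f⁻¹(9) = 9^23 mod 29.
Repeated squaring mod 29: 9^1 ≡ 9, 9^2 ≡ 9² = 81 ≡ 23, 9^4 ≡ 23² = 529 ≡ 7, 9^8 ≡ 7² = 49 ≡ 20, 9^16 ≡ 20² = 400 ≡ 23. Since 23 = 16 + 4 + 2 + 1, 9^23 ≡ 23·7·23·9: 23·7 = 161 ≡ 16, then 16·23 = 368 ≡ 20, then 20·9 = 180 ≡ 6. So 9^23 ≡ 6 (mod 29).
Hence f⁻¹(9) = 6.

6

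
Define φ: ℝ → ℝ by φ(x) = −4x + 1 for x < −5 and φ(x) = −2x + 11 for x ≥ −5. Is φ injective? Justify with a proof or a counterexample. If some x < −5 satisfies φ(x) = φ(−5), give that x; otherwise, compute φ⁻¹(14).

-3/2

Both pieces are strictly decreasing (slopes −4 and −2), so each is injective on its own interval.
The left piece maps (−∞, −5) onto (21, ∞); the right piece maps [−5, ∞) onto (−∞, 21].
These images are disjoint, so no value is attained by both pieces. Thus φ is injective.
Because the two images are disjoint, no x < −5 has φ(x) = φ(−5), so we compute φ⁻¹(14): 14 lies in (−∞, 21], so solve −2x + 11 = 14: x = (14 − 11)/(−2) = −3/2.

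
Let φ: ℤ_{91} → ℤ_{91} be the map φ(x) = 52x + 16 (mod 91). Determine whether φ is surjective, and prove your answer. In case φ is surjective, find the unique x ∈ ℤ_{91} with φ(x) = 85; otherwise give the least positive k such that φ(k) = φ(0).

7

Recall that surjectivity means every element of the codomain has a preimage under φ.
Since gcd(52, 91) = 13, we have 52x ≡ 0 (mod 13) for all x, so φ(x) ≡ 3 (mod 13).
But 0 ≢ 3 (mod 13), so 0 ∈ ℤ_{91} has no preimage. Thus φ is not surjective.
Since φ is not surjective, we find the least positive k with φ(k) = φ(0): this means 52k ≡ 0 (mod 91), i.e. 91 ∣ 52k. Since gcd(52, 91) = 13, dividing through by 13 this holds exactly when 7 ∣ 4k, and as gcd(4, 7) = 1, exactly when 7 ∣ k.
The smallest positive such k is 7.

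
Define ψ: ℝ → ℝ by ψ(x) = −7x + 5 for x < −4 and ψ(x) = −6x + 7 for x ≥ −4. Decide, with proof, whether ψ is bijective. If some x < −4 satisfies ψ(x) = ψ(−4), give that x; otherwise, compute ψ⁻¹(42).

Both pieces are strictly decreasing (slopes −7 and −6), so each is injective on its own interval.
The left piece maps (−∞, −4) onto (33, ∞); the right piece maps [−4, ∞) onto (−∞, 31].
The images leave a gap (33 has no preimage), so ψ is not surjective, hence not bijective.
Because the two images are disjoint, no x < −4 has ψ(x) = ψ(−4), so we compute ψ⁻¹(42): 42 lies in (33, ∞), so solve −7x + 5 = 42: x = (42 − 5)/(−7) = −37/7.

-37/7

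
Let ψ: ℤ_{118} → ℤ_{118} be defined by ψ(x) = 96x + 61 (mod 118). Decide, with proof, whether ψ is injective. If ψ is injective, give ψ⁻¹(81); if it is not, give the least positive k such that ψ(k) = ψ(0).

59

We have gcd(96, 118) = 2 > 1. Taking u = 0 and v = 59: ψ(0) = 61 and ψ(59) = 96·59 + 61 = 5725 ≡ 61 (mod 118).
So ψ(0) = ψ(59) while 0 ≠ 59, so ψ is not injective.
Since ψ is not injective, we find the least positive k with ψ(k) = ψ(0): this means 96k ≡ 0 (mod 118), i.e. 118 ∣ 96k. Since gcd(96, 118) = 2, dividing through by 2 this holds exactly when 59 ∣ 48k, and as gcd(48, 59) = 1, exactly when 59 ∣ k.
The smallest positive such k is 59.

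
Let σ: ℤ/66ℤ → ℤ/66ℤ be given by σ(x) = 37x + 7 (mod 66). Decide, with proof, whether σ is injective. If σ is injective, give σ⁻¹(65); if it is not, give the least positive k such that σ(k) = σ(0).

Suppose σ(u) = σ(v) in ℤ/66ℤ. Then 37u + 7 ≡ 37v + 7 (mod 66), so 37(u − v) ≡ 0 (mod 66).
Since gcd(37, 66) = 1, 37 is invertible modulo 66, so u − v ≡ 0 (mod 66), i.e. u = v.
So σ is injective.
We now compute 37⁻¹ mod 66 explicitly. Euclid's algorithm: 66 = 1·37 + 29, 37 = 1·29 + 8, 29 = 3·8 + 5, 8 = 1·5 + 3, 5 = 1·3 + 2, 3 = 1·2 + 1; back-substituting gives 1 = 25·37 − 14·66, so 37⁻¹ ≡ 25 (mod 66).
Since σ is injective, we find σ⁻¹(65): we need 37x ≡ 65 − 7 ≡ 58 (mod 66). Using 37⁻¹ = 25: x ≡ 25·58 = 1450 = 21·66 + 64, so x = 64.
Check: σ(64) = 37·64 + 7 = 2375 = 35·66 + 65 ≡ 65 (mod 66).

64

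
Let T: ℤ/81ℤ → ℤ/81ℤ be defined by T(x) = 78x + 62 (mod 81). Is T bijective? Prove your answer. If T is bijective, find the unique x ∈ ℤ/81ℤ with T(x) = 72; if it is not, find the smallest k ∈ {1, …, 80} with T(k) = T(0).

27

We have gcd(78, 81) = 3 > 1. Taking s = 0 and t = 27: T(0) = 62 and T(27) = 78·27 + 62 = 2168 ≡ 62 (mod 81).
So T(0) = T(27) while 0 ≠ 27, hence T is not injective, hence not bijective.
Since T is not bijective, we find the least positive k with T(k) = T(0): this means 78k ≡ 0 (mod 81), i.e. 81 ∣ 78k. Since gcd(78, 81) = 3, dividing through by 3 this holds exactly when 27 ∣ 26k, and as gcd(26, 27) = 1, exactly when 27 ∣ k.
The smallest positive such k is 27.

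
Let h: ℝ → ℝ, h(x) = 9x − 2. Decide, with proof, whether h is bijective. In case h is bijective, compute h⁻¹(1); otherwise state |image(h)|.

1/3

Suppose h(x_1) = h(x_2). Then 9x_1 − 2 = 9x_2 − 2, so 9x_1 = 9x_2, hence x_1 = x_2.
For any y ∈ ℝ, x = (y + 2)/9 satisfies h(x) = y.
Therefore h is bijective.
Since h is bijective, we compute h⁻¹(1) = (1 + 2)/9 = 1/3.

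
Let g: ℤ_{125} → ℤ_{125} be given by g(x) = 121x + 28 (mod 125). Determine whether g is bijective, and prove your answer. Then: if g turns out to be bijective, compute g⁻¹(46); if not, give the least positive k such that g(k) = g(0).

58

If g(u) = g(v), then 121u ≡ 121v (mod 125). Because gcd(121, 125) = 1, we may cancel 121 to get u ≡ v (mod 125).
We now compute 121⁻¹ mod 125 explicitly. Euclid's algorithm: 125 = 1·121 + 4, 121 = 30·4 + 1; back-substituting gives 1 = 31·121 − 30·125, so 121⁻¹ ≡ 31 (mod 125).
Then y ↦ 31(y − 28) is a two-sided inverse to g, so every y ∈ ℤ_{125} has a preimage.
Hence g is bijective.
Since g is bijective, we find g⁻¹(46): we need 121x ≡ 46 − 28 ≡ 18 (mod 125). Using 121⁻¹ = 31: x ≡ 31·18 = 558 = 4·125 + 58, so x = 58.
Check: g(58) = 121·58 + 28 = 7046 = 56·125 + 46 ≡ 46 (mod 125).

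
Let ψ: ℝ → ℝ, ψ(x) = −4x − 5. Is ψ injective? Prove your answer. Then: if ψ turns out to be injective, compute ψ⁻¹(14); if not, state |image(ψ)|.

-19/4

Recall: ψ is injective if ψ(u) = ψ(v) implies u = v.
Suppose ψ(u) = ψ(v). Then −4u − 5 = −4v − 5, so −4u = −4v, so u = v.
Therefore ψ is injective.
Since ψ is injective, we compute ψ⁻¹(14) = (14 + 5)/(−4) = −19/4.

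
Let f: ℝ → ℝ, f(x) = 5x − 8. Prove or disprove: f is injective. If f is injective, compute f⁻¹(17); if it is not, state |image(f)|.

By definition, injectivity means: for all x_1, x_2 in the domain, f(x_1) = f(x_2) implies x_1 = x_2.
Suppose f(x_1) = f(x_2). Then 5x_1 − 8 = 5x_2 − 8, so 5x_1 = 5x_2, so x_1 = x_2.
Thus f is injective.
Since f is injective, we compute f⁻¹(17) = (17 + 8)/5 = 5.

5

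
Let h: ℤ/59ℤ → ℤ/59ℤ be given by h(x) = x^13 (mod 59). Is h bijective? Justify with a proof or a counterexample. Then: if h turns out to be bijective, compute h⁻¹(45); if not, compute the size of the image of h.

Since 59 is prime, the nonzero elements of ℤ/59ℤ form a cyclic group of order 58.
As gcd(13, 58) = 1, raising to the 13th power is a bijection on this group: if x_1^13 ≡ x_2^13 then (x_1x_2^{−1})^13 = 1, and the only element of order dividing gcd(13, 58) = 1 is 1, so x_1 = x_2.
With h(0) = 0 this makes h injective on all of ℤ/59ℤ, hence bijective (finite equal-size domain and codomain). In particular h is bijective.
Since h is bijective, we find the preimage of 45. The inverse of x ↦ x^13 on (ℤ/59ℤ)^× is x ↦ x^9, because 13·9 = 117 = 2·58 + 1 ≡ 1 (mod 58) and x^{58} = 1 for x ≠ 0 (Fermat). So h⁻¹(45) = 45^9 mod 59.
Repeated squaring mod 59: 45^1 ≡ 45, 45^2 ≡ 45² = 2025 ≡ 19, 45^4 ≡ 19² = 361 ≡ 7, 45^8 ≡ 7² = 49. Since 9 = 8 + 1, 45^9 ≡ 49·45: 49·45 = 2205 ≡ 22. So 45^9 ≡ 22 (mod 59).
Hence h⁻¹(45) = 22.

22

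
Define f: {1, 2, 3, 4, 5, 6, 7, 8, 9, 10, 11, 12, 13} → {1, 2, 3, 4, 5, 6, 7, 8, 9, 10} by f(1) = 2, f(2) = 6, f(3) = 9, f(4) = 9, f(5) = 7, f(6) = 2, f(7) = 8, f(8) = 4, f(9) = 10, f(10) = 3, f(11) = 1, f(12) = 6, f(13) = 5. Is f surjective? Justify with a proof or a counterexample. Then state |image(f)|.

Every element of the codomain has a preimage: 1 = f(11), 2 = f(1), 3 = f(10), 4 = f(8), 5 = f(13), 6 = f(2), 7 = f(5), 8 = f(7), 9 = f(3), 10 = f(9).
Therefore f is surjective.
The image of f is {1, 2, 3, 4, 5, 6, 7, 8, 9, 10}, which has 10 elements.

10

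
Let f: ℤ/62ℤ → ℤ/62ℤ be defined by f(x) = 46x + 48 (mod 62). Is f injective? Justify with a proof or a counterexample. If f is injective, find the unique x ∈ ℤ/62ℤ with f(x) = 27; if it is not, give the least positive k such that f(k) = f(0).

We have gcd(46, 62) = 2 > 1. Taking a = 0 and b = 31: f(0) = 48 and f(31) = 46·31 + 48 = 1474 ≡ 48 (mod 62).
So f(0) = f(31) while 0 ≠ 31, thus f is not injective.
Since f is not injective, we find the least positive k with f(k) = f(0): this means 46k ≡ 0 (mod 62), i.e. 62 ∣ 46k. Since gcd(46, 62) = 2, dividing through by 2 this holds exactly when 31 ∣ 23k, and as gcd(23, 31) = 1, exactly when 31 ∣ k.
The smallest positive such k is 31.

31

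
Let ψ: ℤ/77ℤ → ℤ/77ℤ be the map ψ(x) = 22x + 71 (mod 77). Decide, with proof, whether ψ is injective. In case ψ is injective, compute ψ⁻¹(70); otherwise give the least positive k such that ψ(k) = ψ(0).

Recall that ψ is injective when ψ(u) = ψ(v) forces u = v.
We have gcd(22, 77) = 11 > 1. Taking u = 0 and v = 7: ψ(0) = 71 and ψ(7) = 22·7 + 71 = 225 ≡ 71 (mod 77).
So ψ(0) = ψ(7) while 0 ≠ 7, hence ψ is not injective.
Since ψ is not injective, we find the least positive k with ψ(k) = ψ(0): this means 22k ≡ 0 (mod 77), i.e. 77 ∣ 22k. Since gcd(22, 77) = 11, dividing through by 11 this holds exactly when 7 ∣ 2k, and as gcd(2, 7) = 1, exactly when 7 ∣ k.
The smallest positive such k is 7.

7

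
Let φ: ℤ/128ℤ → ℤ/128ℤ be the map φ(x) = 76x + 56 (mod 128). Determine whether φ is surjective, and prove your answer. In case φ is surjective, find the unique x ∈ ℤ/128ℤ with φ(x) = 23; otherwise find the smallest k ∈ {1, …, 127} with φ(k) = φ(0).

Since gcd(76, 128) = 4, we have 76x ≡ 0 (mod 4) for all x, so φ(x) ≡ 0 (mod 4).
But 1 ≢ 0 (mod 4), so 1 ∈ ℤ/128ℤ has no preimage. Therefore φ is not surjective.
Since φ is not surjective, we find the least positive k with φ(k) = φ(0): this means 76k ≡ 0 (mod 128), i.e. 128 ∣ 76k. Since gcd(76, 128) = 4, dividing through by 4 this holds exactly when 32 ∣ 19k, and as gcd(19, 32) = 1, exactly when 32 ∣ k.
The smallest positive such k is 32.

32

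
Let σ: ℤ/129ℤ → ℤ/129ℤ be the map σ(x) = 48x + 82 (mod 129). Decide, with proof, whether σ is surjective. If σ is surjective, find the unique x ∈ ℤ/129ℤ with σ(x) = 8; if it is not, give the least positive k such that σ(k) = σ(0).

43

Since gcd(48, 129) = 3, we have 48x ≡ 0 (mod 3) for all x, so σ(x) ≡ 1 (mod 3).
But 0 ≢ 1 (mod 3), so 0 ∈ ℤ/129ℤ has no preimage. Thus σ is not surjective.
Since σ is not surjective, we find the least positive k with σ(k) = σ(0): this means 48k ≡ 0 (mod 129), i.e. 129 ∣ 48k. Since gcd(48, 129) = 3, dividing through by 3 this holds exactly when 43 ∣ 16k, and as gcd(16, 43) = 1, exactly when 43 ∣ k.
The smallest positive such k is 43.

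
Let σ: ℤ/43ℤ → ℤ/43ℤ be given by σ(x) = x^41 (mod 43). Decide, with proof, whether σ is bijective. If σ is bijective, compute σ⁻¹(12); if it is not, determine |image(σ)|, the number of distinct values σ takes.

18

Since 43 is prime, the nonzero elements of ℤ/43ℤ form a cyclic group of order 42.
As gcd(41, 42) = 1, raising to the 41st power is a bijection on this group: if u^41 ≡ v^41 then (uv^{−1})^41 = 1, and the only element of order dividing gcd(41, 42) = 1 is 1, so u = v.
With σ(0) = 0 this makes σ injective on all of ℤ/43ℤ, hence bijective (finite equal-size domain and codomain). In particular σ is bijective.
Since σ is bijective, we find the preimage of 12. The inverse of x ↦ x^41 on (ℤ/43ℤ)^× is x ↦ x^41, because 41·41 = 1681 = 40·42 + 1 ≡ 1 (mod 42) and x^{42} = 1 for x ≠ 0 (Fermat). So σ⁻¹(12) = 12^41 mod 43.
Repeated squaring mod 43: 12^1 ≡ 12, 12^2 ≡ 12² = 144 ≡ 15, 12^4 ≡ 15² = 225 ≡ 10, 12^8 ≡ 10² = 100 ≡ 14, 12^16 ≡ 14² = 196 ≡ 24, 12^32 ≡ 24² = 576 ≡ 17. Since 41 = 32 + 8 + 1, 12^41 ≡ 17·14·12: 17·14 = 238 ≡ 23, then 23·12 = 276 ≡ 18. So 12^41 ≡ 18 (mod 43).
Hence σ⁻¹(12) = 18.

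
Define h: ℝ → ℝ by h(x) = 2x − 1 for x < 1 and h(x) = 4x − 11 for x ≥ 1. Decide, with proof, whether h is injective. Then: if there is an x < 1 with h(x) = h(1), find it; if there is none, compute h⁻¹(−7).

-3

Both pieces are strictly increasing (slopes 2 and 4), so each is injective on its own interval.
The left piece maps (−∞, 1) onto (−∞, 1); the right piece maps [1, ∞) onto [−7, ∞).
These images overlap. In particular h(1) = −7 (right piece), and solving 2x − 1 = −7 on the left piece gives x = −3 < 1.
So h(−3) = h(1) with −3 ≠ 1, and h is not injective. This x = −3 is the requested value below 1.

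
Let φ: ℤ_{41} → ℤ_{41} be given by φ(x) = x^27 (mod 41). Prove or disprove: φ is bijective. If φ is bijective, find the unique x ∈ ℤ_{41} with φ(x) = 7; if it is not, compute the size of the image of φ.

15

Since 41 is prime, the nonzero elements of ℤ_{41} form a cyclic group of order 40.
As gcd(27, 40) = 1, raising to the 27th power is a bijection on this group: if s^27 ≡ t^27 then (st^{−1})^27 = 1, and the only element of order dividing gcd(27, 40) = 1 is 1, so s = t.
With φ(0) = 0 this makes φ injective on all of ℤ_{41}, hence bijective (finite equal-size domain and codomain). In particular φ is bijective.
Since φ is bijective, we find the preimage of 7. The inverse of x ↦ x^27 on (ℤ_{41})^× is x ↦ x^3, because 27·3 = 81 = 2·40 + 1 ≡ 1 (mod 40) and x^{40} = 1 for x ≠ 0 (Fermat). So φ⁻¹(7) = 7^3 mod 41.
Repeated squaring mod 41: 7^1 ≡ 7, 7^2 ≡ 7² = 49 ≡ 8. Since 3 = 2 + 1, 7^3 ≡ 8·7: 8·7 = 56 ≡ 15. So 7^3 ≡ 15 (mod 41).
Hence φ⁻¹(7) = 15.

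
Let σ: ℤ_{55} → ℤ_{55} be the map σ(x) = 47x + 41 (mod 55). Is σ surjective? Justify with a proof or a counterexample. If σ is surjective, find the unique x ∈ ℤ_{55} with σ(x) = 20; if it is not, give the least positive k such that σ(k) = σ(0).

37

Since gcd(47, 55) = 1, 47 is invertible modulo 55. Euclid's algorithm: 55 = 1·47 + 8, 47 = 5·8 + 7, 8 = 1·7 + 1; back-substituting gives 1 = 48·47 − 41·55, so 47⁻¹ ≡ 48 (mod 55).
Then y ↦ 48(y − 41) is a two-sided inverse to σ, so every y ∈ ℤ_{55} has a preimage.
So σ is surjective.
Since σ is surjective, we find σ⁻¹(20): we need 47x ≡ 20 − 41 ≡ 34 (mod 55). Using 47⁻¹ = 48: x ≡ 48·34 = 1632 = 29·55 + 37, so x = 37.
Check: σ(37) = 47·37 + 41 = 1780 = 32·55 + 20 ≡ 20 (mod 55).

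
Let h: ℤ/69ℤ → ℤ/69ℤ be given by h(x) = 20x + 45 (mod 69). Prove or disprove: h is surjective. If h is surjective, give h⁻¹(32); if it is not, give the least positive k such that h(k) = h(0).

58

Since gcd(20, 69) = 1, 20 is invertible modulo 69. Euclid's algorithm: 69 = 3·20 + 9, 20 = 2·9 + 2, 9 = 4·2 + 1; back-substituting gives 1 = 38·20 − 11·69, so 20⁻¹ ≡ 38 (mod 69).
Then y ↦ 38(y − 45) is a two-sided inverse to h, so every y ∈ ℤ/69ℤ has a preimage.
So h is surjective.
Since h is surjective, we find h⁻¹(32): we need 20x ≡ 32 − 45 ≡ 56 (mod 69). Using 20⁻¹ = 38: x ≡ 38·56 = 2128 = 30·69 + 58, so x = 58.
Check: h(58) = 20·58 + 45 = 1205 = 17·69 + 32 ≡ 32 (mod 69).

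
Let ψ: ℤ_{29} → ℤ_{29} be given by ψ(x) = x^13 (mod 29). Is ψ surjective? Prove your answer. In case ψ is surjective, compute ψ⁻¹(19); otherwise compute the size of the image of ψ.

Since 29 is prime, the nonzero elements of ℤ_{29} form a cyclic group of order 28.
As gcd(13, 28) = 1, raising to the 13th power is a bijection on this group: if x_1^13 ≡ x_2^13 then (x_1x_2^{−1})^13 = 1, and the only element of order dividing gcd(13, 28) = 1 is 1, so x_1 = x_2.
With ψ(0) = 0 this makes ψ injective on all of ℤ_{29}, hence bijective (finite equal-size domain and codomain). In particular ψ is surjective.
Since ψ is surjective, we find the preimage of 19. The inverse of x ↦ x^13 on (ℤ_{29})^× is x ↦ x^13, because 13·13 = 169 = 6·28 + 1 ≡ 1 (mod 28) and x^{28} = 1 for x ≠ 0 (Fermat). So ψ⁻¹(19) = 19^13 mod 29.
Repeated squaring mod 29: 19^1 ≡ 19, 19^2 ≡ 19² = 361 ≡ 13, 19^4 ≡ 13² = 169 ≡ 24, 19^8 ≡ 24² = 576 ≡ 25. Since 13 = 8 + 4 + 1, 19^13 ≡ 25·24·19: 25·24 = 600 ≡ 20, then 20·19 = 380 ≡ 3. So 19^13 ≡ 3 (mod 29).
Hence ψ⁻¹(19) = 3.

3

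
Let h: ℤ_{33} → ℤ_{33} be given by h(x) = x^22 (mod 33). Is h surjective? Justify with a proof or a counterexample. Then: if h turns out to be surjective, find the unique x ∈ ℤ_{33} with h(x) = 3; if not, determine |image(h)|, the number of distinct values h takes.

h(4): Repeated squaring mod 33: 4^1 ≡ 4, 4^2 ≡ 4² = 16, 4^4 ≡ 16² = 256 ≡ 25, 4^8 ≡ 25² = 625 ≡ 31, 4^16 ≡ 31² = 961 ≡ 4. Since 22 = 16 + 4 + 2, 4^22 ≡ 4·25·16: 4·25 = 100 ≡ 1, then 1·16 = 16. So 4^22 ≡ 16 (mod 33).
h(7): Repeated squaring mod 33: 7^1 ≡ 7, 7^2 ≡ 7² = 49 ≡ 16, 7^4 ≡ 16² = 256 ≡ 25, 7^8 ≡ 25² = 625 ≡ 31, 7^16 ≡ 31² = 961 ≡ 4. Since 22 = 16 + 4 + 2, 7^22 ≡ 4·25·16: 4·25 = 100 ≡ 1, then 1·16 = 16. So 7^22 ≡ 16 (mod 33).
So h(4) = h(7) = 16 while 4 ≠ 7, so h is not injective.
A non-injective map from the 33-element set ℤ_{33} to itself takes at most 32 distinct values, so it cannot be surjective. Thus h is not surjective.
Since h is not surjective, we determine |image(h)|. Computing x^22 mod 33 for each x (by repeated squaring, reducing mod 33 at every step), the values h(0), h(1), …, h(32) are: 0, 1, 4, 9, 16, 25, 3, 16, 31, 15, 1, 22, 12, 4, 31, 27, 25, 25, 27, 31, 4, 12, 22, 1, 15, 31, 16, 3, 25, 16, 9, 4, 1.
The distinct values are {0, 1, 3, 4, 9, 12, 15, 16, 22, 25, 27, 31}; there are 12 of them.

12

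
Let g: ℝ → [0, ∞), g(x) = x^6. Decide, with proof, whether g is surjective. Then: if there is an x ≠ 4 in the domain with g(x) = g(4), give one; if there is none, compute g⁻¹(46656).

-4

For any y ∈ [0, ∞), x = y^{1/6} ∈ ℝ satisfies x^6 = y, so g is surjective.
For the follow-up, such an x exists: taking x = −4 ∈ ℝ gives g(−4) = 4096 = g(4) with −4 ≠ 4.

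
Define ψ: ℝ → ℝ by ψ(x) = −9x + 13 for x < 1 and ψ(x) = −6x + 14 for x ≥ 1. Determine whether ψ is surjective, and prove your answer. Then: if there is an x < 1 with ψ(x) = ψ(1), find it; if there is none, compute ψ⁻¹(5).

5/9

Both pieces are strictly decreasing (slopes −9 and −6), so each is injective on its own interval.
The left piece maps (−∞, 1) onto (4, ∞); the right piece maps [1, ∞) onto (−∞, 8].
The union (4, ∞) ∪ (−∞, 8] covers ℝ, so ψ is surjective.
For the follow-up: the images overlap, so an x < 1 with ψ(x) = ψ(1) exists. ψ(1) = 8; solving −9x + 13 = 8 for x < 1 gives x = (8 − 13)/(−9) = 5/9.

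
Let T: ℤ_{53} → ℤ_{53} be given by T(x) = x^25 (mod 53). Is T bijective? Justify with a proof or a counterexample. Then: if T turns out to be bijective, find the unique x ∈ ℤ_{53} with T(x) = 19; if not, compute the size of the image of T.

Since 53 is prime, the nonzero elements of ℤ_{53} form a cyclic group of order 52.
As gcd(25, 52) = 1, raising to the 25th power is a bijection on this group: if x_1^25 ≡ x_2^25 then (x_1x_2^{−1})^25 = 1, and the only element of order dividing gcd(25, 52) = 1 is 1, so x_1 = x_2.
With T(0) = 0 this makes T injective on all of ℤ_{53}, hence bijective (finite equal-size domain and codomain). In particular T is bijective.
Since T is bijective, we find the preimage of 19. The inverse of x ↦ x^25 on (ℤ_{53})^× is x ↦ x^25, because 25·25 = 625 = 12·52 + 1 ≡ 1 (mod 52) and x^{52} = 1 for x ≠ 0 (Fermat). So T⁻¹(19) = 19^25 mod 53.
Repeated squaring mod 53: 19^1 ≡ 19, 19^2 ≡ 19² = 361 ≡ 43, 19^4 ≡ 43² = 1849 ≡ 47, 19^8 ≡ 47² = 2209 ≡ 36, 19^16 ≡ 36² = 1296 ≡ 24. Since 25 = 16 + 8 + 1, 19^25 ≡ 24·36·19: 24·36 = 864 ≡ 16, then 16·19 = 304 ≡ 39. So 19^25 ≡ 39 (mod 53).
Hence T⁻¹(19) = 39.

39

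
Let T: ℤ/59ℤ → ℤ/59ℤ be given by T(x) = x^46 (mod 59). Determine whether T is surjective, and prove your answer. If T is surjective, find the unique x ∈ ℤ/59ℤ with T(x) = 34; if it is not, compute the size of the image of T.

T(29): Repeated squaring mod 59: 29^1 ≡ 29, 29^2 ≡ 29² = 841 ≡ 15, 29^4 ≡ 15² = 225 ≡ 48, 29^8 ≡ 48² = 2304 ≡ 3, 29^16 ≡ 3² = 9, 29^32 ≡ 9² = 81 ≡ 22. Since 46 = 32 + 8 + 4 + 2, 29^46 ≡ 22·3·48·15: 22·3 = 66 ≡ 7, then 7·48 = 336 ≡ 41, then 41·15 = 615 ≡ 25. So 29^46 ≡ 25 (mod 59).
T(30): Repeated squaring mod 59: 30^1 ≡ 30, 30^2 ≡ 30² = 900 ≡ 15, 30^4 ≡ 15² = 225 ≡ 48, 30^8 ≡ 48² = 2304 ≡ 3, 30^16 ≡ 3² = 9, 30^32 ≡ 9² = 81 ≡ 22. Since 46 = 32 + 8 + 4 + 2, 30^46 ≡ 22·3·48·15: 22·3 = 66 ≡ 7, then 7·48 = 336 ≡ 41, then 41·15 = 615 ≡ 25. So 30^46 ≡ 25 (mod 59).
So T(29) = T(30) = 25 while 29 ≠ 30, so T is not injective.
A non-injective map from the 59-element set ℤ/59ℤ to itself takes at most 58 distinct values, so it cannot be surjective. Hence T is not surjective.
Since T is not surjective, we determine |image(T)|. Computing x^46 mod 59 for each x (by repeated squaring, reducing mod 59 at every step), the values T(0), T(1), …, T(58) are: 0, 1, 26, 19, 27, 36, 22, 46, 53, 7, 51, 45, 41, 17, 16, 35, 21, 9, 5, 20, 28, 48, 49, 12, 4, 57, 29, 15, 3, 25, 25, 3, 15, 29, 57, 4, 12, 49, 48, 28, 20, 5, 9, 21, 35, 16, 17, 41, 45, 51, 7, 53, 46, 22, 36, 27, 19, 26, 1.
The distinct values are {0, 1, 3, 4, 5, 7, 9, 12, 15, 16, 17, 19, 20, 21, 22, 25, 26, 27, 28, 29, 35, 36, 41, 45, 46, 48, 49, 51, 53, 57}; there are 30 of them.

30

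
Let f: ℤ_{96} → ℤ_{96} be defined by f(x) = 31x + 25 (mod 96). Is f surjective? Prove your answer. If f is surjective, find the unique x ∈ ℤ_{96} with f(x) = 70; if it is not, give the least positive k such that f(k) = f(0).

51

Since gcd(31, 96) = 1, 31 is invertible modulo 96. Euclid's algorithm: 96 = 3·31 + 3, 31 = 10·3 + 1; back-substituting gives 1 = 31·31 − 10·96, so 31⁻¹ ≡ 31 (mod 96).
For any y ∈ ℤ_{96}, x = 31(y − 25) mod 96 satisfies f(x) = 31·31(y − 25) + 25 ≡ y (since 31·31 ≡ 1 mod 96). So every y has a preimage.
So f is surjective.
Since f is surjective, we compute f⁻¹(70): solve 31x + 25 ≡ 70 (mod 96), i.e. 31x ≡ 45 (mod 96).
Multiplying by 31⁻¹ = 31 gives x ≡ 31·45 = 1395 = 14·96 + 51 ≡ 51 (mod 96).
Check: f(51) = 31·51 + 25 = 1606 = 16·96 + 70 ≡ 70 (mod 96).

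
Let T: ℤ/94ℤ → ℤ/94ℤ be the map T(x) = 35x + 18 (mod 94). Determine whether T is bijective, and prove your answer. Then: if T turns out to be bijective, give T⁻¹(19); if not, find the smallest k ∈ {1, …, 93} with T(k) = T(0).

43

If T(a) = T(b), then 35a ≡ 35b (mod 94). Because gcd(35, 94) = 1, we may cancel 35 to get a ≡ b (mod 94).
We now compute 35⁻¹ mod 94 explicitly. Euclid's algorithm: 94 = 2·35 + 24, 35 = 1·24 + 11, 24 = 2·11 + 2, 11 = 5·2 + 1; back-substituting gives 1 = 43·35 − 16·94, so 35⁻¹ ≡ 43 (mod 94).
Then y ↦ 43(y − 18) is a two-sided inverse to T, so every y ∈ ℤ/94ℤ has a preimage.
Thus T is bijective.
Since T is bijective, we compute T⁻¹(19): solve 35x + 18 ≡ 19 (mod 94), i.e. 35x ≡ 1 (mod 94).
Multiplying by 35⁻¹ = 43 gives x ≡ 43·1 = 43 ≡ 43 (mod 94).
Check: T(43) = 35·43 + 18 = 1523 = 16·94 + 19 ≡ 19 (mod 94).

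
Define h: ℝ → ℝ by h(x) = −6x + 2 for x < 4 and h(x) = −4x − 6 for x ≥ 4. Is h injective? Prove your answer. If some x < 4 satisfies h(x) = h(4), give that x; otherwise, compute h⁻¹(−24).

9/2

Both pieces are strictly decreasing (slopes −6 and −4), so each is injective on its own interval.
The left piece maps (−∞, 4) onto (−22, ∞); the right piece maps [4, ∞) onto (−∞, −22].
These images are disjoint, so no value is attained by both pieces. Thus h is injective.
Because the two images are disjoint, no x < 4 has h(x) = h(4), so we compute h⁻¹(−24): −24 lies in (−∞, −22], so solve −4x − 6 = −24: x = (−24 + 6)/(−4) = 9/2.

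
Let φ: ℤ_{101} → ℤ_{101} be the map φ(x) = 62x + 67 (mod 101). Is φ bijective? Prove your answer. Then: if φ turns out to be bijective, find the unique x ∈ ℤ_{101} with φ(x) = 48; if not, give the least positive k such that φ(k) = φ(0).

Suppose φ(x_1) = φ(x_2) in ℤ_{101}. Then 62x_1 + 67 ≡ 62x_2 + 67 (mod 101), therefore 62(x_1 − x_2) ≡ 0 (mod 101).
Since gcd(62, 101) = 1, 62 is invertible modulo 101, hence x_1 − x_2 ≡ 0 (mod 101), i.e. x_1 = x_2.
We now compute 62⁻¹ mod 101 explicitly. Euclid's algorithm: 101 = 1·62 + 39, 62 = 1·39 + 23, 39 = 1·23 + 16, 23 = 1·16 + 7, 16 = 2·7 + 2, 7 = 3·2 + 1; back-substituting gives 1 = 44·62 − 27·101, so 62⁻¹ ≡ 44 (mod 101).
For any y ∈ ℤ_{101}, x = 44(y − 67) mod 101 satisfies φ(x) = 62·44(y − 67) + 67 ≡ y (since 62·44 ≡ 1 mod 101). So every y has a preimage.
Thus φ is bijective.
Since φ is bijective, we find φ⁻¹(48): we need 62x ≡ 48 − 67 ≡ 82 (mod 101). Using 62⁻¹ = 44: x ≡ 44·82 = 3608 = 35·101 + 73, so x = 73.
Check: φ(73) = 62·73 + 67 = 4593 = 45·101 + 48 ≡ 48 (mod 101).

73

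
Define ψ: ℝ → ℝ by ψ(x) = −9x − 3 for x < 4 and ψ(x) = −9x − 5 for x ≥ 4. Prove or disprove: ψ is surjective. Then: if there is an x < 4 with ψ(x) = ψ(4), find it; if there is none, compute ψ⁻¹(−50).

5

Both pieces are strictly decreasing (slopes −9 and −9), so each is injective on its own interval.
The left piece maps (−∞, 4) onto (−39, ∞); the right piece maps [4, ∞) onto (−∞, −41].
The union (−39, ∞) ∪ (−∞, −41] omits the interval between −39 and −41; in particular −39 has no preimage. So ψ is not surjective.
Because the two images are disjoint, no x < 4 has ψ(x) = ψ(4), so we compute ψ⁻¹(−50): −50 lies in (−∞, −41], so solve −9x − 5 = −50: x = (−50 + 5)/(−9) = 5.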